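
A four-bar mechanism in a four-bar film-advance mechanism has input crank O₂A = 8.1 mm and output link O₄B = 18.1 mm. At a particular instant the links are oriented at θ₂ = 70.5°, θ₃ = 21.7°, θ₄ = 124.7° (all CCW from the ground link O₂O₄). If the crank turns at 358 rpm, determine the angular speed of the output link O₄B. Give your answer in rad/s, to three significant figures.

13.0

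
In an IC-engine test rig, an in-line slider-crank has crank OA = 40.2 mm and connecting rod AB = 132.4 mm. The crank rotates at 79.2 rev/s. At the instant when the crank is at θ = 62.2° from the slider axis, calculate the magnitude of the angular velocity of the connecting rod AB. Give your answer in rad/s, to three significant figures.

73.2

ω = 497.6 rad/s (converted from 79.2 rev/s).
The rod makes angle φ with the slider axis where L sinφ = r sinθ; differentiating, L cosφ·φ̇ = r ω cosθ.
L cosφ = √(L² − r² sin²θ) = 0.12754 m.
|ω_rod| = r ω |cosθ| / √(L² − r² sin²θ) = 0.0402·497.6·0.46639/0.12754 = 73.156 rad/s.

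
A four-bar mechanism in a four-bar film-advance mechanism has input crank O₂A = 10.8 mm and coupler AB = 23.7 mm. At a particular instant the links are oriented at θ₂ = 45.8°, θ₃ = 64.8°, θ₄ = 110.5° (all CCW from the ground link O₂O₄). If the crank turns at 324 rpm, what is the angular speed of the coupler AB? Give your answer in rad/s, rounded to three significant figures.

19.5

ω₂ = 33.93 rad/s (from 324 rpm).
Differentiating the loop-closure r₂e^{iθ₂}+r₃e^{iθ₃}=r₁+r₄e^{iθ₄} gives r₂ω₂e^{iθ₂}+r₃ω₃e^{iθ₃}=r₄ω₄e^{iθ₄}.
Eliminating the other unknown: ω₃ = r₂ω₂ sin(θ₄−θ₂) / [r₃ sin(θ₃−θ₄)].
Numerator sine = +0.90408; denominator sine = -0.71569.
Result = 0.0108·33.93·(+0.90408) / (0.0237·(-0.71569)) = -19.531 rad/s; magnitude 19.531 rad/s.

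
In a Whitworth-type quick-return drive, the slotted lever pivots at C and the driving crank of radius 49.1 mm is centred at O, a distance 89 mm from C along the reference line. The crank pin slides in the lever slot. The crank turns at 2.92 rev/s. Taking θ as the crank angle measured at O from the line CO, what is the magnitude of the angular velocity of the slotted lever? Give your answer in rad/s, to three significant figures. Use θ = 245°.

ω = 18.35 rad/s (from 2.92 rev/s).
Crank pin A relative to C: A = (d + r cosθ, r sinθ); lever angle φ = atan2(r sinθ, d + r cosθ).
Differentiating tanφ: φ̇ = rω(d cosθ + r)/(d² + r² + 2dr cosθ).
d² + r² + 2dr cosθ = |CA|² = 0.00663821 m²;  d cosθ + r = +0.011487 m.
|ω_lever| = |0.0491·18.35·+0.011487| / 0.00663821 = 1.5588 rad/s.

1.56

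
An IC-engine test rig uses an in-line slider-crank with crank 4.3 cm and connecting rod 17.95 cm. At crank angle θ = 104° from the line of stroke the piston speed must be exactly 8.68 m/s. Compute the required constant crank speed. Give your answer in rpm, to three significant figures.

2110

For an in-line slider-crank, |v_piston| = rω|sinθ|·[1 + r cosθ/√(L² − r² sin²θ)].
With r = 0.043 m, L = 0.1795 m, θ = 104°: the bracketed kinematic factor |dx/dθ| = 0.039237 m.
ω = v/|dx/dθ| = 8.68/0.039237 = 221.22 rad/s.
N = 60ω/(2π) = 2112.5 rpm.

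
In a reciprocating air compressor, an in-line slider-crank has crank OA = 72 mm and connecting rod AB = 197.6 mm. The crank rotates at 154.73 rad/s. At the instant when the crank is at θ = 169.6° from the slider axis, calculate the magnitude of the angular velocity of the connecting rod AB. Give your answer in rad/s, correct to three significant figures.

55.6

ω = 154.7 rad/s
The rod makes angle φ with the slider axis where L sinφ = r sinθ; differentiating, L cosφ·φ̇ = r ω cosθ.
L cosφ = √(L² − r² sin²θ) = 0.19717 m.
|ω_rod| = r ω |cosθ| / √(L² − r² sin²θ) = 0.072·154.7·0.98357/0.19717 = 55.573 rad/s.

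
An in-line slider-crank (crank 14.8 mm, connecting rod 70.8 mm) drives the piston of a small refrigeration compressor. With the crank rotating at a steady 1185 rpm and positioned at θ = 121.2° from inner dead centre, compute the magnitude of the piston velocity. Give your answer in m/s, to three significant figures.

1.40

ω = 2π·1185/60 = 124.1 rad/s
For an in-line slider-crank, x = r cosθ + √(L² − r² sin²θ), so v = −rω sinθ·[1 + r cosθ/√(L² − r² sin²θ)].
With r = 0.0148 m, L = 0.0708 m, θ = 121.2°: √(L² − r² sin²θ) = 0.069659 m.
v = −0.0148·124.1·0.85536·[1 + 0.0148·-0.51803/0.069659] = -1.398 m/s.
|v| = 1.398 m/s.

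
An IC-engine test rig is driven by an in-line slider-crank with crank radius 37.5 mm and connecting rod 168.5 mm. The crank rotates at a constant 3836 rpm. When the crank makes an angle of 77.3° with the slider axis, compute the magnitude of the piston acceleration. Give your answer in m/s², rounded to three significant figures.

ω = 2π·3836/60 = 401.7 rad/s
x(θ) = r cosθ + √(L² − r² sin²θ); with ω constant, a = ω²·d²x/dθ².
d²x/dθ² = −r cosθ − r²(cos2θ)/√u − r⁴ sin²2θ/(4u^{3/2}),  u = L² − r² sin²θ = 0.027054 m².
Substituting r = 0.0375 m, L = 0.1685 m, θ = 77.3°: d²x/dθ² = -0.0005415 m.
a = ω²·d²x/dθ² = (401.7)²·(-0.0005415) = -87.38 m/s²;  |a| = 87.38 m/s².

87.4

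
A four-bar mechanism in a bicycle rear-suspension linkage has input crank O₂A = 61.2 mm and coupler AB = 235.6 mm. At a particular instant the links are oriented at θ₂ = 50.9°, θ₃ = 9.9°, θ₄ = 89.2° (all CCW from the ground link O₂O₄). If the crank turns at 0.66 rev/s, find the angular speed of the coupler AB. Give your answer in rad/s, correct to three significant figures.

0.679

ω₂ = 4.147 rad/s (from 0.66 rev/s).
Differentiating the loop-closure r₂e^{iθ₂}+r₃e^{iθ₃}=r₁+r₄e^{iθ₄} gives r₂ω₂e^{iθ₂}+r₃ω₃e^{iθ₃}=r₄ω₄e^{iθ₄}.
Eliminating the other unknown: ω₃ = r₂ω₂ sin(θ₄−θ₂) / [r₃ sin(θ₃−θ₄)].
Numerator sine = +0.61978; denominator sine = -0.98261.
Result = 0.0612·4.147·(+0.61978) / (0.2356·(-0.98261)) = -0.67945 rad/s; magnitude 0.67945 rad/s.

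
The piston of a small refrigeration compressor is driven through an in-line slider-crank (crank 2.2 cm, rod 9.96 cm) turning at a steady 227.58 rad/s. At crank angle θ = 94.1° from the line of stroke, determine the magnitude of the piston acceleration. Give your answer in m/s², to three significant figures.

337

ω = 227.6 rad/s
x(θ) = r cosθ + √(L² − r² sin²θ); with ω constant, a = ω²·d²x/dθ².
d²x/dθ² = −r cosθ − r²(cos2θ)/√u − r⁴ sin²2θ/(4u^{3/2}),  u = L² − r² sin²θ = 0.00943863 m².
Substituting r = 0.022 m, L = 0.0996 m, θ = 94.1°: d²x/dθ² = +0.0065026 m.
a = ω²·d²x/dθ² = (227.6)²·(+0.0065026) = +336.79 m/s²;  |a| = 336.79 m/s².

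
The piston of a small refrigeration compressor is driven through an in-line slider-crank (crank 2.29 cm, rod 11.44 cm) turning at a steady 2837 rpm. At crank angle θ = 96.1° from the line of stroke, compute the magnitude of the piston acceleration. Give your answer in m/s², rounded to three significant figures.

ω = 2π·2837/60 = 297.1 rad/s
x(θ) = r cosθ + √(L² − r² sin²θ); with ω constant, a = ω²·d²x/dθ².
d²x/dθ² = −r cosθ − r²(cos2θ)/√u − r⁴ sin²2θ/(4u^{3/2}),  u = L² − r² sin²θ = 0.0125689 m².
Substituting r = 0.0229 m, L = 0.1144 m, θ = 96.1°: d²x/dθ² = +0.0070032 m.
a = ω²·d²x/dθ² = (297.1)²·(+0.0070032) = +618.12 m/s²;  |a| = 618.12 m/s².

618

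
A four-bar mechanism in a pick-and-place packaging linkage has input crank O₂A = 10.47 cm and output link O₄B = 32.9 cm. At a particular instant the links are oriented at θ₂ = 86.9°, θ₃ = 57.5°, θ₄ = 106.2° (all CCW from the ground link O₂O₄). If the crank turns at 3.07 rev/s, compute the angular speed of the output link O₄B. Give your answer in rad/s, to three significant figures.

4.01

ω₂ = 19.29 rad/s (from 3.07 rev/s).
Differentiating the loop-closure r₂e^{iθ₂}+r₃e^{iθ₃}=r₁+r₄e^{iθ₄} gives r₂ω₂e^{iθ₂}+r₃ω₃e^{iθ₃}=r₄ω₄e^{iθ₄}.
Eliminating the other unknown: ω₄ = r₂ω₂ sin(θ₂−θ₃) / [r₄ sin(θ₄−θ₃)].
Numerator sine = +0.49090; denominator sine = +0.75126.
Result = 0.1047·19.29·(+0.49090) / (0.329·(+0.75126)) = +4.0112 rad/s; magnitude 4.0112 rad/s.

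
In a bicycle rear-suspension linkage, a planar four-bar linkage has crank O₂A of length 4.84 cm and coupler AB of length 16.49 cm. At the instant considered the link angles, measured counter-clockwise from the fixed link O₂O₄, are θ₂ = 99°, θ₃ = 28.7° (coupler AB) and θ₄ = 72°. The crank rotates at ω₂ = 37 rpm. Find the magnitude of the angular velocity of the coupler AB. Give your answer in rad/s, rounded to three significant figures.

ω₂ = 3.875 rad/s (from 37 rpm).
Differentiating the loop-closure r₂e^{iθ₂}+r₃e^{iθ₃}=r₁+r₄e^{iθ₄} gives r₂ω₂e^{iθ₂}+r₃ω₃e^{iθ₃}=r₄ω₄e^{iθ₄}.
Eliminating the other unknown: ω₃ = r₂ω₂ sin(θ₄−θ₂) / [r₃ sin(θ₃−θ₄)].
Numerator sine = -0.45399; denominator sine = -0.68582.
Result = 0.0484·3.875·(-0.45399) / (0.1649·(-0.68582)) = +0.75282 rad/s; magnitude 0.75282 rad/s.

0.753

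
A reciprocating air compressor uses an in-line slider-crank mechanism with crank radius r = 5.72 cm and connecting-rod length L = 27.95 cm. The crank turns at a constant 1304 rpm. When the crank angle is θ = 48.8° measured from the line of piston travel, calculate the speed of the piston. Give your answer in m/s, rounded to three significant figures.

6.68

ω = 2π·1304/60 = 136.6 rad/s
For an in-line slider-crank, x = r cosθ + √(L² − r² sin²θ), so v = −rω sinθ·[1 + r cosθ/√(L² − r² sin²θ)].
With r = 0.0572 m, L = 0.2795 m, θ = 48.8°: √(L² − r² sin²θ) = 0.27617 m.
v = −0.0572·136.6·0.75241·[1 + 0.0572·0.65869/0.27617] = -6.6789 m/s.
|v| = 6.6789 m/s.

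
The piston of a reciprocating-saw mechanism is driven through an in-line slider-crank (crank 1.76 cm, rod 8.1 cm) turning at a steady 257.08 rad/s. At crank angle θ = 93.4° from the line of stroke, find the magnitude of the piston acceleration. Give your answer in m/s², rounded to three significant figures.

ω = 257.1 rad/s
x(θ) = r cosθ + √(L² − r² sin²θ); with ω constant, a = ω²·d²x/dθ².
d²x/dθ² = −r cosθ − r²(cos2θ)/√u − r⁴ sin²2θ/(4u^{3/2}),  u = L² − r² sin²θ = 0.00625233 m².
Substituting r = 0.0176 m, L = 0.081 m, θ = 93.4°: d²x/dθ² = +0.004933 m.
a = ω²·d²x/dθ² = (257.1)²·(+0.004933) = +326.02 m/s²;  |a| = 326.02 m/s².

326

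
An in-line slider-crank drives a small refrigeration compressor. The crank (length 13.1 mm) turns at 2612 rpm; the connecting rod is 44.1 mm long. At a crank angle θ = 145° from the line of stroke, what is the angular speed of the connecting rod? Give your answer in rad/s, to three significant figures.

67.5

ω = 273.5 rad/s (converted from 2612 rpm).
The rod makes angle φ with the slider axis where L sinφ = r sinθ; differentiating, L cosφ·φ̇ = r ω cosθ.
L cosφ = √(L² − r² sin²θ) = 0.043455 m.
|ω_rod| = r ω |cosθ| / √(L² − r² sin²θ) = 0.0131·273.5·0.81915/0.043455 = 67.545 rad/s.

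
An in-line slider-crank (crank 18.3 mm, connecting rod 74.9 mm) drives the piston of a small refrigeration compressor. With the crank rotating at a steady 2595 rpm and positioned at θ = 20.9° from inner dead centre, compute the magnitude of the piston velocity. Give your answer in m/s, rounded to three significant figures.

2.18

ω = 2π·2595/60 = 271.7 rad/s
For an in-line slider-crank, x = r cosθ + √(L² − r² sin²θ), so v = −rω sinθ·[1 + r cosθ/√(L² − r² sin²θ)].
With r = 0.0183 m, L = 0.0749 m, θ = 20.9°: √(L² − r² sin²θ) = 0.074615 m.
v = −0.0183·271.7·0.35674·[1 + 0.0183·0.93420/0.074615] = -2.1805 m/s.
|v| = 2.1805 m/s.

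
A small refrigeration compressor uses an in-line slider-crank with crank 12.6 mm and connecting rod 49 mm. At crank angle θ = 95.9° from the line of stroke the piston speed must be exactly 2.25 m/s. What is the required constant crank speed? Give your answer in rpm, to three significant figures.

1760

For an in-line slider-crank, |v_piston| = rω|sinθ|·[1 + r cosθ/√(L² − r² sin²θ)].
With r = 0.0126 m, L = 0.049 m, θ = 95.9°: the bracketed kinematic factor |dx/dθ| = 0.012191 m.
ω = v/|dx/dθ| = 2.25/0.012191 = 184.57 rad/s.
N = 60ω/(2π) = 1762.5 rpm.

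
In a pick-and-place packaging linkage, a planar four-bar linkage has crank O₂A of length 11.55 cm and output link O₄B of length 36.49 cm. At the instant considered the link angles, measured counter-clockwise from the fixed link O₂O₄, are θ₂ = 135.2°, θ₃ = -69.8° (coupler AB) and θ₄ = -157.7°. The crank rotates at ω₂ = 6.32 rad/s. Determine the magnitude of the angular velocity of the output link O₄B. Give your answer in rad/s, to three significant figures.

ω₂ = 6.32 rad/s
Differentiating the loop-closure r₂e^{iθ₂}+r₃e^{iθ₃}=r₁+r₄e^{iθ₄} gives r₂ω₂e^{iθ₂}+r₃ω₃e^{iθ₃}=r₄ω₄e^{iθ₄}.
Eliminating the other unknown: ω₄ = r₂ω₂ sin(θ₂−θ₃) / [r₄ sin(θ₄−θ₃)].
Numerator sine = -0.42262; denominator sine = -0.99933.
Result = 0.1155·6.32·(-0.42262) / (0.3649·(-0.99933)) = +0.84599 rad/s; magnitude 0.84599 rad/s.

0.846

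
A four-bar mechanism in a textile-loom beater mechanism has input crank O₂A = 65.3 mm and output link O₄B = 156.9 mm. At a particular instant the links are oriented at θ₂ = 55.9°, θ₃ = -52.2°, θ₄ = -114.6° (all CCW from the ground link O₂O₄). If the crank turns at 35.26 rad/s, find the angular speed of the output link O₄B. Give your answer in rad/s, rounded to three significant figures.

ω₂ = 35.26 rad/s
Differentiating the loop-closure r₂e^{iθ₂}+r₃e^{iθ₃}=r₁+r₄e^{iθ₄} gives r₂ω₂e^{iθ₂}+r₃ω₃e^{iθ₃}=r₄ω₄e^{iθ₄}.
Eliminating the other unknown: ω₄ = r₂ω₂ sin(θ₂−θ₃) / [r₄ sin(θ₄−θ₃)].
Numerator sine = +0.95052; denominator sine = -0.88620.
Result = 0.0653·35.26·(+0.95052) / (0.1569·(-0.88620)) = -15.74 rad/s; magnitude 15.74 rad/s.

15.7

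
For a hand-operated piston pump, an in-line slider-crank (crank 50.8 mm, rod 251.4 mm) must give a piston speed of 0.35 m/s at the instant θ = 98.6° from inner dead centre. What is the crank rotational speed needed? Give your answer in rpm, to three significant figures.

68.7

For an in-line slider-crank, |v_piston| = rω|sinθ|·[1 + r cosθ/√(L² − r² sin²θ)].
With r = 0.0508 m, L = 0.2514 m, θ = 98.6°: the bracketed kinematic factor |dx/dθ| = 0.04868 m.
ω = v/|dx/dθ| = 0.35/0.04868 = 7.1898 rad/s.
N = 60ω/(2π) = 68.658 rpm.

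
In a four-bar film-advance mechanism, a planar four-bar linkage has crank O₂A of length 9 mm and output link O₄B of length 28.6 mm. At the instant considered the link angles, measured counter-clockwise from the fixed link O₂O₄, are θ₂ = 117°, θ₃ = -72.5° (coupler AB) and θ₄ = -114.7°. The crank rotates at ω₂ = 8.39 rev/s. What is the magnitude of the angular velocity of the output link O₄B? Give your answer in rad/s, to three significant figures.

4.08

ω₂ = 52.72 rad/s (from 8.39 rev/s).
Differentiating the loop-closure r₂e^{iθ₂}+r₃e^{iθ₃}=r₁+r₄e^{iθ₄} gives r₂ω₂e^{iθ₂}+r₃ω₃e^{iθ₃}=r₄ω₄e^{iθ₄}.
Eliminating the other unknown: ω₄ = r₂ω₂ sin(θ₂−θ₃) / [r₄ sin(θ₄−θ₃)].
Numerator sine = -0.16505; denominator sine = -0.67172.
Result = 0.009·52.72·(-0.16505) / (0.0286·(-0.67172)) = +4.076 rad/s; magnitude 4.076 rad/s.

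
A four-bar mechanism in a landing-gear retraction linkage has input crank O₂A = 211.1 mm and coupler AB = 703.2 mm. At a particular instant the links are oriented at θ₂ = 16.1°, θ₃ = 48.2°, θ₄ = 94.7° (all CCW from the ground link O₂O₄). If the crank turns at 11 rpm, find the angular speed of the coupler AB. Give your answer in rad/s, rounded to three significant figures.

0.467

ω₂ = 1.152 rad/s (from 11 rpm).
Differentiating the loop-closure r₂e^{iθ₂}+r₃e^{iθ₃}=r₁+r₄e^{iθ₄} gives r₂ω₂e^{iθ₂}+r₃ω₃e^{iθ₃}=r₄ω₄e^{iθ₄}.
Eliminating the other unknown: ω₃ = r₂ω₂ sin(θ₄−θ₂) / [r₃ sin(θ₃−θ₄)].
Numerator sine = +0.98027; denominator sine = -0.72537.
Result = 0.2111·1.152·(+0.98027) / (0.7032·(-0.72537)) = -0.46732 rad/s; magnitude 0.46732 rad/s.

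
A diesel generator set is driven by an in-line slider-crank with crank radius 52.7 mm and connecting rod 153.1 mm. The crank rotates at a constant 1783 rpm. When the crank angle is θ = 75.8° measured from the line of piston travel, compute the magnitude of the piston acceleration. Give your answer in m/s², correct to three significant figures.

134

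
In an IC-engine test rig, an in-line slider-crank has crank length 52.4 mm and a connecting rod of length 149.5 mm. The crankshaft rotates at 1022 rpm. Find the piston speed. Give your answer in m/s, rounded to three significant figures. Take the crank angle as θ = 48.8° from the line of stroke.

5.23

ω = 2π·1022/60 = 107 rad/s
For an in-line slider-crank, x = r cosθ + √(L² − r² sin²θ), so v = −rω sinθ·[1 + r cosθ/√(L² − r² sin²θ)].
With r = 0.0524 m, L = 0.1495 m, θ = 48.8°: √(L² − r² sin²θ) = 0.14421 m.
v = −0.0524·107·0.75241·[1 + 0.0524·0.65869/0.14421] = -5.2295 m/s.
|v| = 5.2295 m/s.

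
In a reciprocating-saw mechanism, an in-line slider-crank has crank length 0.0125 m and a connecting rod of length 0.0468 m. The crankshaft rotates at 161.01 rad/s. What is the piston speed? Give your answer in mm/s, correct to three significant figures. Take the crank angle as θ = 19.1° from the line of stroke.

825

ω = 161 rad/s
For an in-line slider-crank, x = r cosθ + √(L² − r² sin²θ), so v = −rω sinθ·[1 + r cosθ/√(L² − r² sin²θ)].
With r = 0.0125 m, L = 0.0468 m, θ = 19.1°: √(L² − r² sin²θ) = 0.046621 m.
v = −0.0125·161·0.32722·[1 + 0.0125·0.94495/0.046621] = -0.82542 m/s.
|v| = 0.82542 m/s = 825.42 mm/s.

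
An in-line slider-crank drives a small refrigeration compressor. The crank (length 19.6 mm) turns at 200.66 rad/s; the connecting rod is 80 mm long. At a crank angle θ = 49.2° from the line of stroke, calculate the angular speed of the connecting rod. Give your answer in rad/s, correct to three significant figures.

32.7

ω = 200.7 rad/s
The rod makes angle φ with the slider axis where L sinφ = r sinθ; differentiating, L cosφ·φ̇ = r ω cosθ.
L cosφ = √(L² − r² sin²θ) = 0.078612 m.
|ω_rod| = r ω |cosθ| / √(L² − r² sin²θ) = 0.0196·200.7·0.65342/0.078612 = 32.69 rad/s.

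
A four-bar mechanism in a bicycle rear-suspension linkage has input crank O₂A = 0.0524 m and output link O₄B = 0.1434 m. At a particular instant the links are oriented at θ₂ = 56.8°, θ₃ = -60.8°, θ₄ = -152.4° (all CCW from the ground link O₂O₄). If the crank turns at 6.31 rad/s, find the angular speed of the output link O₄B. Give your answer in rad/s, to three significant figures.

2.04

ω₂ = 6.31 rad/s
Differentiating the loop-closure r₂e^{iθ₂}+r₃e^{iθ₃}=r₁+r₄e^{iθ₄} gives r₂ω₂e^{iθ₂}+r₃ω₃e^{iθ₃}=r₄ω₄e^{iθ₄}.
Eliminating the other unknown: ω₄ = r₂ω₂ sin(θ₂−θ₃) / [r₄ sin(θ₄−θ₃)].
Numerator sine = +0.88620; denominator sine = -0.99961.
Result = 0.0524·6.31·(+0.88620) / (0.1434·(-0.99961)) = -2.0442 rad/s; magnitude 2.0442 rad/s.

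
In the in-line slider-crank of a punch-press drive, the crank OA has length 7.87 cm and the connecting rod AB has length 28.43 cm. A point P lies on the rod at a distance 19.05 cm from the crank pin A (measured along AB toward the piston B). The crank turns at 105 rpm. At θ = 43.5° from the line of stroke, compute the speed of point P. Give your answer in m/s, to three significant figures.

ω = 11 rad/s.  Crank-pin speed |V_A| = rω = 0.86535 m/s, perpendicular to OA.
Rod angle: sinφ = −(r/L) sinθ ⇒ φ = -10.985°; ω_rod = −rω cosθ/√(L²−r²sin²θ) = -2.2491 rad/s.
V_P = V_A + ω_rod × AP, with AP = 0.1905 m along the rod.
Components: V_Px = −rω sinθ − a·ω_rod·sinφ = -0.67731 m/s;  V_Py = rω cosθ + a·ω_rod·cosφ = +0.2071 m/s.
|V_P| = √(V_Px² + V_Py²) = 0.70827 m/s.

0.708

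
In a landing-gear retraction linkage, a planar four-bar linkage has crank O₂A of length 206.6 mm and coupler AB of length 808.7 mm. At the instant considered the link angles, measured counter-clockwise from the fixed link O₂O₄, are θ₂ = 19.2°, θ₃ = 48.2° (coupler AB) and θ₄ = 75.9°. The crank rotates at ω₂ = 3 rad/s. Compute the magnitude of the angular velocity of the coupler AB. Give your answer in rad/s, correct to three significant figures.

ω₂ = 3 rad/s
Differentiating the loop-closure r₂e^{iθ₂}+r₃e^{iθ₃}=r₁+r₄e^{iθ₄} gives r₂ω₂e^{iθ₂}+r₃ω₃e^{iθ₃}=r₄ω₄e^{iθ₄}.
Eliminating the other unknown: ω₃ = r₂ω₂ sin(θ₄−θ₂) / [r₃ sin(θ₃−θ₄)].
Numerator sine = +0.83581; denominator sine = -0.46484.
Result = 0.2066·3·(+0.83581) / (0.8087·(-0.46484)) = -1.378 rad/s; magnitude 1.378 rad/s.

1.38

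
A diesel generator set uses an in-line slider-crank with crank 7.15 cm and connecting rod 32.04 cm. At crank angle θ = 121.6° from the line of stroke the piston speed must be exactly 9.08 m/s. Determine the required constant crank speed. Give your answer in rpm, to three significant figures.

1620

For an in-line slider-crank, |v_piston| = rω|sinθ|·[1 + r cosθ/√(L² − r² sin²θ)].
With r = 0.0715 m, L = 0.3204 m, θ = 121.6°: the bracketed kinematic factor |dx/dθ| = 0.053645 m.
ω = v/|dx/dθ| = 9.08/0.053645 = 169.26 rad/s.
N = 60ω/(2π) = 1616.3 rpm.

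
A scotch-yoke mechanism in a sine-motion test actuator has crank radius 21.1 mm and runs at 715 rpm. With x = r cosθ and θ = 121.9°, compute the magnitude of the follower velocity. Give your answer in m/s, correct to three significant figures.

1.34

ω = 74.87 rad/s (from 715 rpm).
x = r cosθ ⇒ ẋ = −rω sinθ.
|v| = rω|sinθ| = 0.0211·74.87·|sin 121.9°| = 1.3413 m/s.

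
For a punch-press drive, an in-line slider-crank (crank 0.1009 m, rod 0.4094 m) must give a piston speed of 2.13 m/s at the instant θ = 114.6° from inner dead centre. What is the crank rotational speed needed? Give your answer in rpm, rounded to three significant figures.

248

For an in-line slider-crank, |v_piston| = rω|sinθ|·[1 + r cosθ/√(L² − r² sin²θ)].
With r = 0.1009 m, L = 0.4094 m, θ = 114.6°: the bracketed kinematic factor |dx/dθ| = 0.082084 m.
ω = v/|dx/dθ| = 2.13/0.082084 = 25.949 rad/s.
N = 60ω/(2π) = 247.8 rpm.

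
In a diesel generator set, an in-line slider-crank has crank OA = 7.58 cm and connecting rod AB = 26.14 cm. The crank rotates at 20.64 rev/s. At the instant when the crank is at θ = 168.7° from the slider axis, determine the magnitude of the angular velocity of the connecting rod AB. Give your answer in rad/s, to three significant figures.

36.9

ω = 129.7 rad/s (converted from 20.64 rev/s).
The rod makes angle φ with the slider axis where L sinφ = r sinθ; differentiating, L cosφ·φ̇ = r ω cosθ.
L cosφ = √(L² − r² sin²θ) = 0.26098 m.
|ω_rod| = r ω |cosθ| / √(L² − r² sin²θ) = 0.0758·129.7·0.98061/0.26098 = 36.936 rad/s.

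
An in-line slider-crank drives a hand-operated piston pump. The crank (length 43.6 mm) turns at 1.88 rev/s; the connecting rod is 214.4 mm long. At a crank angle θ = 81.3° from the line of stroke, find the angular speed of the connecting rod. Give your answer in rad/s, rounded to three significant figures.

ω = 11.81 rad/s (converted from 1.88 rev/s).
The rod makes angle φ with the slider axis where L sinφ = r sinθ; differentiating, L cosφ·φ̇ = r ω cosθ.
L cosφ = √(L² − r² sin²θ) = 0.21002 m.
|ω_rod| = r ω |cosθ| / √(L² − r² sin²θ) = 0.0436·11.81·0.15126/0.21002 = 0.37092 rad/s.

0.371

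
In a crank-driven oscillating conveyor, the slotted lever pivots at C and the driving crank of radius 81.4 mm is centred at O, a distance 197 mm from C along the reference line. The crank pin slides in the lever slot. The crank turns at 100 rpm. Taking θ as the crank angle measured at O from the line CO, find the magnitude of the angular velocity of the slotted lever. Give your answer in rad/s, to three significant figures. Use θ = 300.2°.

2.50

ω = 10.47 rad/s (from 100 rpm).
Crank pin A relative to C: A = (d + r cosθ, r sinθ); lever angle φ = atan2(r sinθ, d + r cosθ).
Differentiating tanφ: φ̇ = rω(d cosθ + r)/(d² + r² + 2dr cosθ).
d² + r² + 2dr cosθ = |CA|² = 0.0615676 m²;  d cosθ + r = +0.18049 m.
|ω_lever| = |0.0814·10.47·+0.18049| / 0.0615676 = 2.499 rad/s.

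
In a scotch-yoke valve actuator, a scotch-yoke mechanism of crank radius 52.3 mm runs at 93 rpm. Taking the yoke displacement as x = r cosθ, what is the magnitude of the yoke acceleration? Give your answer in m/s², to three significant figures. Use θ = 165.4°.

ω = 9.739 rad/s (from 93 rpm).
x = r cosθ ⇒ ẍ = −rω² cosθ (ω constant).
|a| = rω²|cosθ| = 0.0523·(9.739)²·|cos 165.4°| = 4.8003 m/s².

4.80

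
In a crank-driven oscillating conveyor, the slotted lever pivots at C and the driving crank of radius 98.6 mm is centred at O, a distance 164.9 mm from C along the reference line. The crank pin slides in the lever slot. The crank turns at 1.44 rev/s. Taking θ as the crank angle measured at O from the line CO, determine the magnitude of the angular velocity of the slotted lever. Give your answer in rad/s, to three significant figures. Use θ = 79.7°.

2.67

ω = 9.048 rad/s (from 1.44 rev/s).
Crank pin A relative to C: A = (d + r cosθ, r sinθ); lever angle φ = atan2(r sinθ, d + r cosθ).
Differentiating tanφ: φ̇ = rω(d cosθ + r)/(d² + r² + 2dr cosθ).
d² + r² + 2dr cosθ = |CA|² = 0.0427283 m²;  d cosθ + r = +0.12808 m.
|ω_lever| = |0.0986·9.048·+0.12808| / 0.0427283 = 2.6742 rad/s.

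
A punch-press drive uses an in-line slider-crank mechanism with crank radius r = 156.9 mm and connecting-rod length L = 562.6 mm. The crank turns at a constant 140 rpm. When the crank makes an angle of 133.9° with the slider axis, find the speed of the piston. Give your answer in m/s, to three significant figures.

1.33

ω = 2π·140/60 = 14.66 rad/s
For an in-line slider-crank, x = r cosθ + √(L² − r² sin²θ), so v = −rω sinθ·[1 + r cosθ/√(L² − r² sin²θ)].
With r = 0.1569 m, L = 0.5626 m, θ = 133.9°: √(L² − r² sin²θ) = 0.55112 m.
v = −0.1569·14.66·0.72055·[1 + 0.1569·-0.69340/0.55112] = -1.3303 m/s.
|v| = 1.3303 m/s.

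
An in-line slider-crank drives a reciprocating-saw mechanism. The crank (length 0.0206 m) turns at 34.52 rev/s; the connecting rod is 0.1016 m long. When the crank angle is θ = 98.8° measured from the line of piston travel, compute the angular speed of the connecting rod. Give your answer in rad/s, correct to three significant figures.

6.87

ω = 216.9 rad/s (converted from 34.52 rev/s).
The rod makes angle φ with the slider axis where L sinφ = r sinθ; differentiating, L cosφ·φ̇ = r ω cosθ.
L cosφ = √(L² − r² sin²θ) = 0.09954 m.
|ω_rod| = r ω |cosθ| / √(L² − r² sin²θ) = 0.0206·216.9·0.15299/0.09954 = 6.8671 rad/s.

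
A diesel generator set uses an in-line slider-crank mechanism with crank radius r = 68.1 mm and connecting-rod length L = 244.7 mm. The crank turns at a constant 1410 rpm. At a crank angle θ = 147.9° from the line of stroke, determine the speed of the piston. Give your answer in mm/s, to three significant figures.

4070

ω = 2π·1410/60 = 147.7 rad/s
For an in-line slider-crank, x = r cosθ + √(L² − r² sin²θ), so v = −rω sinθ·[1 + r cosθ/√(L² − r² sin²θ)].
With r = 0.0681 m, L = 0.2447 m, θ = 147.9°: √(L² − r² sin²θ) = 0.24201 m.
v = −0.0681·147.7·0.53140·[1 + 0.0681·-0.84712/0.24201] = -4.0696 m/s.
|v| = 4.0696 m/s = 4069.6 mm/s.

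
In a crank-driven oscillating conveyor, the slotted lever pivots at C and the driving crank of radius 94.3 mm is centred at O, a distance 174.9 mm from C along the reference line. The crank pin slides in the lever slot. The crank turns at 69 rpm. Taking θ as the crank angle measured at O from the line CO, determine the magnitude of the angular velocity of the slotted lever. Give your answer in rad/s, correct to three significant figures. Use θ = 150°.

ω = 7.226 rad/s (from 69 rpm).
Crank pin A relative to C: A = (d + r cosθ, r sinθ); lever angle φ = atan2(r sinθ, d + r cosθ).
Differentiating tanφ: φ̇ = rω(d cosθ + r)/(d² + r² + 2dr cosθ).
d² + r² + 2dr cosθ = |CA|² = 0.0109157 m²;  d cosθ + r = -0.057168 m.
|ω_lever| = |0.0943·7.226·-0.057168| / 0.0109157 = 3.5685 rad/s.

3.57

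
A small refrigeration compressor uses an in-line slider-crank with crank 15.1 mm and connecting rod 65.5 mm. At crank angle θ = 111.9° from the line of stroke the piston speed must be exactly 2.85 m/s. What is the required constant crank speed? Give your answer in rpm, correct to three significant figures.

2130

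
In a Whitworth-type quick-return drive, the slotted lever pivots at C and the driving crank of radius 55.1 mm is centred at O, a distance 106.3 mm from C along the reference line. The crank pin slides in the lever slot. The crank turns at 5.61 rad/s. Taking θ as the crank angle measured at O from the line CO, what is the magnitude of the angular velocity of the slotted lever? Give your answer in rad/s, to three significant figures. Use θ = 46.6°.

ω = 5.61 rad/s
Crank pin A relative to C: A = (d + r cosθ, r sinθ); lever angle φ = atan2(r sinθ, d + r cosθ).
Differentiating tanφ: φ̇ = rω(d cosθ + r)/(d² + r² + 2dr cosθ).
d² + r² + 2dr cosθ = |CA|² = 0.0223844 m²;  d cosθ + r = +0.12814 m.
|ω_lever| = |0.0551·5.61·+0.12814| / 0.0223844 = 1.7695 rad/s.

1.77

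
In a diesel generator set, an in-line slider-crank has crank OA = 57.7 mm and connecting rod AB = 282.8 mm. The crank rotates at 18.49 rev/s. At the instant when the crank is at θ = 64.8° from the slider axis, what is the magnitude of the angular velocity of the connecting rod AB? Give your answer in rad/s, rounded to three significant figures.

10.3

ω = 116.2 rad/s (converted from 18.49 rev/s).
The rod makes angle φ with the slider axis where L sinφ = r sinθ; differentiating, L cosφ·φ̇ = r ω cosθ.
L cosφ = √(L² − r² sin²θ) = 0.27794 m.
|ω_rod| = r ω |cosθ| / √(L² − r² sin²θ) = 0.0577·116.2·0.42578/0.27794 = 10.269 rad/s.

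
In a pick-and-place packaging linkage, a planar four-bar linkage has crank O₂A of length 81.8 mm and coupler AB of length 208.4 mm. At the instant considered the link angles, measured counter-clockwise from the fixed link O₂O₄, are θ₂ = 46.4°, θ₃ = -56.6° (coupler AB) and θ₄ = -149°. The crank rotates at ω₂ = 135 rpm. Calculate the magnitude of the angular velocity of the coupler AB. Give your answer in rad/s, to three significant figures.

1.47

ω₂ = 14.14 rad/s (from 135 rpm).
Differentiating the loop-closure r₂e^{iθ₂}+r₃e^{iθ₃}=r₁+r₄e^{iθ₄} gives r₂ω₂e^{iθ₂}+r₃ω₃e^{iθ₃}=r₄ω₄e^{iθ₄}.
Eliminating the other unknown: ω₃ = r₂ω₂ sin(θ₄−θ₂) / [r₃ sin(θ₃−θ₄)].
Numerator sine = +0.26556; denominator sine = +0.99912.
Result = 0.0818·14.14·(+0.26556) / (0.2084·(+0.99912)) = +1.4749 rad/s; magnitude 1.4749 rad/s.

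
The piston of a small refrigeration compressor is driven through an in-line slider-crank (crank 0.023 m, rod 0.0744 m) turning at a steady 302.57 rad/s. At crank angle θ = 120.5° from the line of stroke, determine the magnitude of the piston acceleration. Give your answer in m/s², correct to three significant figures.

ω = 302.6 rad/s
x(θ) = r cosθ + √(L² − r² sin²θ); with ω constant, a = ω²·d²x/dθ².
d²x/dθ² = −r cosθ − r²(cos2θ)/√u − r⁴ sin²2θ/(4u^{3/2}),  u = L² − r² sin²θ = 0.00514263 m².
Substituting r = 0.023 m, L = 0.0744 m, θ = 120.5°: d²x/dθ² = +0.015105 m.
a = ω²·d²x/dθ² = (302.6)²·(+0.015105) = +1382.8 m/s²;  |a| = 1382.8 m/s².

1380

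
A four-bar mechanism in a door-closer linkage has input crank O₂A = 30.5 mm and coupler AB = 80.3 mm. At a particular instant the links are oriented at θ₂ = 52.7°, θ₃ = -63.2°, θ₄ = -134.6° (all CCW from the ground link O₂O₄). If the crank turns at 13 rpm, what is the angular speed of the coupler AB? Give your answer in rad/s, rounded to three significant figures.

0.0693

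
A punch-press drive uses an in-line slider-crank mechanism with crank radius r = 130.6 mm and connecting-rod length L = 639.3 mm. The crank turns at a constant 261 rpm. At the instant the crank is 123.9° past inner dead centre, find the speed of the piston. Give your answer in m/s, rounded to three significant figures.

ω = 2π·261/60 = 27.33 rad/s
For an in-line slider-crank, x = r cosθ + √(L² − r² sin²θ), so v = −rω sinθ·[1 + r cosθ/√(L² − r² sin²θ)].
With r = 0.1306 m, L = 0.6393 m, θ = 123.9°: √(L² − r² sin²θ) = 0.63004 m.
v = −0.1306·27.33·0.83001·[1 + 0.1306·-0.55775/0.63004] = -2.6202 m/s.
|v| = 2.6202 m/s.

2.62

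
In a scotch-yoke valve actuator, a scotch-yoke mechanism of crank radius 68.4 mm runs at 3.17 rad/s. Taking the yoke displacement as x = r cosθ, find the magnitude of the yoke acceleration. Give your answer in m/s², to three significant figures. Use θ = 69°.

ω = 3.17 rad/s
x = r cosθ ⇒ ẍ = −rω² cosθ (ω constant).
|a| = rω²|cosθ| = 0.0684·(3.17)²·|cos 69°| = 0.24632 m/s².

0.246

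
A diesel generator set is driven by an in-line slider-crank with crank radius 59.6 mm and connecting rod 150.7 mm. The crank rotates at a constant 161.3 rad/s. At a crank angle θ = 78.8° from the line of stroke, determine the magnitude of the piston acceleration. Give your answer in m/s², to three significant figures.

310

ω = 161.3 rad/s
x(θ) = r cosθ + √(L² − r² sin²θ); with ω constant, a = ω²·d²x/dθ².
d²x/dθ² = −r cosθ − r²(cos2θ)/√u − r⁴ sin²2θ/(4u^{3/2}),  u = L² − r² sin²θ = 0.0192923 m².
Substituting r = 0.0596 m, L = 0.1507 m, θ = 78.8°: d²x/dθ² = +0.011897 m.
a = ω²·d²x/dθ² = (161.3)²·(+0.011897) = +309.54 m/s²;  |a| = 309.54 m/s².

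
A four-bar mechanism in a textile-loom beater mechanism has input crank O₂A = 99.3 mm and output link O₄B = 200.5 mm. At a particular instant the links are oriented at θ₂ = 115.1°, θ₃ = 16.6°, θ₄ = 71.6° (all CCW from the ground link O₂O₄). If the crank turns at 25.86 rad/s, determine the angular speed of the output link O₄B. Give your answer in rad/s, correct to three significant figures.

ω₂ = 25.86 rad/s
Differentiating the loop-closure r₂e^{iθ₂}+r₃e^{iθ₃}=r₁+r₄e^{iθ₄} gives r₂ω₂e^{iθ₂}+r₃ω₃e^{iθ₃}=r₄ω₄e^{iθ₄}.
Eliminating the other unknown: ω₄ = r₂ω₂ sin(θ₂−θ₃) / [r₄ sin(θ₄−θ₃)].
Numerator sine = +0.98902; denominator sine = +0.81915.
Result = 0.0993·25.86·(+0.98902) / (0.2005·(+0.81915)) = +15.463 rad/s; magnitude 15.463 rad/s.

15.5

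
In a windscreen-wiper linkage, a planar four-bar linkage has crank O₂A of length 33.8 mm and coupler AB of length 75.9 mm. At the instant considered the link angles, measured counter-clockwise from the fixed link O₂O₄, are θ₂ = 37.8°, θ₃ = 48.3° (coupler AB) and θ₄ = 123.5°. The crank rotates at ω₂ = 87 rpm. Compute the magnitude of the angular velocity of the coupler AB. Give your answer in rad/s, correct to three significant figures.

4.18

ω₂ = 9.111 rad/s (from 87 rpm).
Differentiating the loop-closure r₂e^{iθ₂}+r₃e^{iθ₃}=r₁+r₄e^{iθ₄} gives r₂ω₂e^{iθ₂}+r₃ω₃e^{iθ₃}=r₄ω₄e^{iθ₄}.
Eliminating the other unknown: ω₃ = r₂ω₂ sin(θ₄−θ₂) / [r₃ sin(θ₃−θ₄)].
Numerator sine = +0.99719; denominator sine = -0.96682.
Result = 0.0338·9.111·(+0.99719) / (0.0759·(-0.96682)) = -4.1846 rad/s; magnitude 4.1846 rad/s.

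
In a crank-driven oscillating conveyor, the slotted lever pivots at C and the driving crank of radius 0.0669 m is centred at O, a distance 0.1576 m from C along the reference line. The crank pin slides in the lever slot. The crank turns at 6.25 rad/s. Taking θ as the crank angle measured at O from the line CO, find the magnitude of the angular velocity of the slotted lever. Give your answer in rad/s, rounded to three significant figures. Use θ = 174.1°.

4.51

ω = 6.25 rad/s
Crank pin A relative to C: A = (d + r cosθ, r sinθ); lever angle φ = atan2(r sinθ, d + r cosθ).
Differentiating tanφ: φ̇ = rω(d cosθ + r)/(d² + r² + 2dr cosθ).
d² + r² + 2dr cosθ = |CA|² = 0.00833819 m²;  d cosθ + r = -0.089865 m.
|ω_lever| = |0.0669·6.25·-0.089865| / 0.00833819 = 4.5064 rad/s.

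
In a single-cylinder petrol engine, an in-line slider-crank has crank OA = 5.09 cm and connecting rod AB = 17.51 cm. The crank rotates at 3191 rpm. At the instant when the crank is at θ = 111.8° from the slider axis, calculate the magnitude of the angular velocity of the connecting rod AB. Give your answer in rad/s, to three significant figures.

ω = 334.2 rad/s (converted from 3191 rpm).
The rod makes angle φ with the slider axis where L sinφ = r sinθ; differentiating, L cosφ·φ̇ = r ω cosθ.
L cosφ = √(L² − r² sin²θ) = 0.1686 m.
|ω_rod| = r ω |cosθ| / √(L² − r² sin²θ) = 0.0509·334.2·0.37137/0.1686 = 37.464 rad/s.

37.5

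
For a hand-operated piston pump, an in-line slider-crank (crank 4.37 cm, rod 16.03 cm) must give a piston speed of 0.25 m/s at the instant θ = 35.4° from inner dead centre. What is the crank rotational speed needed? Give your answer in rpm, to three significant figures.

77.0

For an in-line slider-crank, |v_piston| = rω|sinθ|·[1 + r cosθ/√(L² − r² sin²θ)].
With r = 0.0437 m, L = 0.1603 m, θ = 35.4°: the bracketed kinematic factor |dx/dθ| = 0.031011 m.
ω = v/|dx/dθ| = 0.25/0.031011 = 8.0616 rad/s.
N = 60ω/(2π) = 76.982 rpm.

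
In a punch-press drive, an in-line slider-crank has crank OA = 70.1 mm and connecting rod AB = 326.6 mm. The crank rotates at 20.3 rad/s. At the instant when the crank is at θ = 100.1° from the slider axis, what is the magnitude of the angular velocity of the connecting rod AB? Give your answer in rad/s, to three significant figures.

ω = 20.3 rad/s
The rod makes angle φ with the slider axis where L sinφ = r sinθ; differentiating, L cosφ·φ̇ = r ω cosθ.
L cosφ = √(L² − r² sin²θ) = 0.31923 m.
|ω_rod| = r ω |cosθ| / √(L² − r² sin²θ) = 0.0701·20.3·0.17537/0.31923 = 0.78174 rad/s.

0.782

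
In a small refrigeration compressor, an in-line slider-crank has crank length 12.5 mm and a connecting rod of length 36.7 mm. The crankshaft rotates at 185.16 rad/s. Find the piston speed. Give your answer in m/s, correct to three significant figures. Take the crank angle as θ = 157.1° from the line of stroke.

0.616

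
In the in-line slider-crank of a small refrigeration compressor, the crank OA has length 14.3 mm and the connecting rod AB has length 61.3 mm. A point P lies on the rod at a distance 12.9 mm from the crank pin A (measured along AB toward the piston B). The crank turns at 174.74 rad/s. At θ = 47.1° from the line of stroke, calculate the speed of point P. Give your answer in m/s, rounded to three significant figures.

2.32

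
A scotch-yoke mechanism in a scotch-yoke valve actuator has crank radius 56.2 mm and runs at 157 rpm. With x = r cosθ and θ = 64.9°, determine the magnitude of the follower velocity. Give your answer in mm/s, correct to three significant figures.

837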